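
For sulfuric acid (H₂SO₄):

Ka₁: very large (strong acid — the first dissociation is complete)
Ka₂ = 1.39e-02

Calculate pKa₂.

pKa₂ = -log(Ka₂) = -log(1.39e-02) = 1.86.

pK_{a2} = 1.86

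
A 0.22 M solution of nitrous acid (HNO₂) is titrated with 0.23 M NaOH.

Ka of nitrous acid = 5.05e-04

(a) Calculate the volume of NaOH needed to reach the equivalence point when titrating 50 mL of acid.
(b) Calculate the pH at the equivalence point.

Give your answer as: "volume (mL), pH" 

moles acid = 0.22 × 50/1000 = 0.011 mol; V_base = moles/0.23 × 1000 = 47.8 mL. At equivalence only the conjugate base is present: [A⁻] = 0.011/0.098 = 1.1244e-01 M. Kb = Kw/Ka = 1.98e-11; [OH⁻] = √(Kb × [A⁻]) = 1.4922e-06; pOH = 5.83; pH = 14 - pOH = 8.17.

V = 47.8 mL, pH = 8.17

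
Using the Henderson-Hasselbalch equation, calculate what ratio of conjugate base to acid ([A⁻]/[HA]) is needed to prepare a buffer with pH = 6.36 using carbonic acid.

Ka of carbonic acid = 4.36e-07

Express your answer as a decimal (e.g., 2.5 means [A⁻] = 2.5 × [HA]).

pKa = -log(4.36e-07) = 6.3605. pH = pKa + log([A⁻]/[HA]), so log([A⁻]/[HA]) = pH − pKa = 6.36 − 6.3605 = -0.0005. [A⁻]/[HA] = 10^(-0.0005) = 0.999

[A⁻]/[HA] = 0.999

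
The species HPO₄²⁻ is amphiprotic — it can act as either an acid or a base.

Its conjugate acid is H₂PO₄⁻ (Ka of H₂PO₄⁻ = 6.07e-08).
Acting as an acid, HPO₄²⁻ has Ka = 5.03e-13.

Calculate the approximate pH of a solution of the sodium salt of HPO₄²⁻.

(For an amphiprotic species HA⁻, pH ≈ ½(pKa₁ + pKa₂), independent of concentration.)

pKa₁ = -log(6.07e-08) = 7.22; pKa₂ = -log(5.03e-13) = 12.30. For an amphiprotic species, pH ≈ ½(pKa₁ + pKa₂) = ½(7.22 + 12.30) = 9.76.

pH = 9.76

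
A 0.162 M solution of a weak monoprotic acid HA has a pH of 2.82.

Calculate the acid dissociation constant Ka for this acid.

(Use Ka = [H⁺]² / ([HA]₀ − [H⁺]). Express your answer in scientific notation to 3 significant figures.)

[H⁺] = 10^(−pH) = 10^(−2.82) = 1.514e-03 M. For HA ⇌ H⁺ + A⁻, Ka = [H⁺][A⁻]/[HA] = [H⁺]² / ([HA]₀ − [H⁺]) = (1.514e-03)² / (0.162 − 1.514e-03) = 1.43e-05.

K_a = 1.43e-05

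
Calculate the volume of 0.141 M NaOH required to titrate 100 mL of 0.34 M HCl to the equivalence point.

At equivalence: moles acid = moles base. moles HCl = 0.34 × 100/1000 = 0.034 mol. V_base = moles / 0.141 × 1000 = 241.1 mL.

V_{base} = 241.1 mL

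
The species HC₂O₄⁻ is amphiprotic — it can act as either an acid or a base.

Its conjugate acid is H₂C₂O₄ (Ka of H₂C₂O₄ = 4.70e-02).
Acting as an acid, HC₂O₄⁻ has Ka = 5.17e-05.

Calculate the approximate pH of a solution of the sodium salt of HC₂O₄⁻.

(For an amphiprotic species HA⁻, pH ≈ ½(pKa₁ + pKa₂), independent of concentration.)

pKa₁ = -log(4.70e-02) = 1.33; pKa₂ = -log(5.17e-05) = 4.29. For an amphiprotic species, pH ≈ ½(pKa₁ + pKa₂) = ½(1.33 + 4.29) = 2.81.

pH = 2.81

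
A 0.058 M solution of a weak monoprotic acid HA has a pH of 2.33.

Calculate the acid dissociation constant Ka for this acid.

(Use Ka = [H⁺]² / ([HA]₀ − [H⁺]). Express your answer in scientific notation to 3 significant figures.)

[H⁺] = 10^(−pH) = 10^(−2.33) = 4.677e-03 M. For HA ⇌ H⁺ + A⁻, Ka = [H⁺][A⁻]/[HA] = [H⁺]² / ([HA]₀ − [H⁺]) = (4.677e-03)² / (0.058 − 4.677e-03) = 4.10e-04.

K_a = 4.10e-04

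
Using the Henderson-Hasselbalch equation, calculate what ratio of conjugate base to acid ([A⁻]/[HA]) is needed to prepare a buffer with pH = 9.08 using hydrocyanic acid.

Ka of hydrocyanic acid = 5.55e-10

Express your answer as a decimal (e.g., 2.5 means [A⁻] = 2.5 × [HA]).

pKa = -log(5.55e-10) = 9.2557. pH = pKa + log([A⁻]/[HA]), so log([A⁻]/[HA]) = pH − pKa = 9.08 − 9.2557 = -0.1757. [A⁻]/[HA] = 10^(-0.1757) = 0.667

[A⁻]/[HA] = 0.667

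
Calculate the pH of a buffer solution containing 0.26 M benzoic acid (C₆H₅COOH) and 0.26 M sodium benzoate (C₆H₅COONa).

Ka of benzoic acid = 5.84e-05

pKa = -log(5.84e-05) = 4.23. pH = pKa + log([A⁻]/[HA]) = 4.23 + log(0.26/0.26)

pH = 4.23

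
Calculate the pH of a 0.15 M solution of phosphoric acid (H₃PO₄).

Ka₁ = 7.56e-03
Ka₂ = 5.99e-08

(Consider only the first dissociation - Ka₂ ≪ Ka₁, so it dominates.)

First dissociation dominates. From Ka₁ = [H⁺][HA⁻]/[H₂A], x² + Ka₁·x − Ka₁·C = 0 with C = 0.15 M and Ka₁ = 7.56e-03. Solving: [H⁺] = (−Ka₁ + √(Ka₁² + 4·Ka₁·C)) / 2 = 3.0106e-02 M. pH = -log(3.0106e-02) = 1.52.

pH = 1.52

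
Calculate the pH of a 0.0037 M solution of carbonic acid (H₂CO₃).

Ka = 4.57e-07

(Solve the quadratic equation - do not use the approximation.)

x² + Ka×x - Ka×C = 0. Using quadratic formula: [H⁺] = 4.0893e-05

pH = 4.39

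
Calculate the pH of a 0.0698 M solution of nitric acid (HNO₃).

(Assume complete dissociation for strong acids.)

[H⁺] = 0.0698 M for strong acid. pH = -log[H⁺] = -log(0.0698)

pH = 1.16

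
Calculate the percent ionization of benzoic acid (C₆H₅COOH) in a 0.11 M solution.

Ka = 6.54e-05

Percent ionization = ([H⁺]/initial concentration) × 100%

Using Ka equilibrium: x² + Ka×x - Ka×C = 0. Solving: [H⁺] = 2.6497e-03. Percent = (2.6497e-03/0.11) × 100

Percent ionization = 2.41%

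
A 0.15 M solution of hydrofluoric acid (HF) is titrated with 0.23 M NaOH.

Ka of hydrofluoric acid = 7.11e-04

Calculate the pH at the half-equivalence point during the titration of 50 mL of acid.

At half-equivalence [HA] = [A⁻], so Henderson-Hasselbalch gives pH = pKa = -log(7.11e-04) = 3.15.

pH = pKa = 3.15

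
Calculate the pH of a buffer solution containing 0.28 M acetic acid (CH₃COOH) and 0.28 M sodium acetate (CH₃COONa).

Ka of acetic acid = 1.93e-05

pKa = -log(1.93e-05) = 4.71. pH = pKa + log([A⁻]/[HA]) = 4.71 + log(0.28/0.28)

pH = 4.71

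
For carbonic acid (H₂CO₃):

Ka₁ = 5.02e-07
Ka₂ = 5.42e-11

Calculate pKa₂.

pKa₂ = -log(Ka₂) = -log(5.42e-11) = 10.27.

pK_{a2} = 10.27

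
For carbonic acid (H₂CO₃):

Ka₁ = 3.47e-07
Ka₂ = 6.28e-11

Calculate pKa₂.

pKa₂ = -log(Ka₂) = -log(6.28e-11) = 10.20.

pK_{a2} = 10.20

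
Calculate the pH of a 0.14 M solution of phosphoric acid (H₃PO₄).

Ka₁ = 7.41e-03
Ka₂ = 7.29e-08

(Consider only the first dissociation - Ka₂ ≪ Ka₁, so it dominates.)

First dissociation dominates. From Ka₁ = [H⁺][HA⁻]/[H₂A], x² + Ka₁·x − Ka₁·C = 0 with C = 0.14 M and Ka₁ = 7.41e-03. Solving: [H⁺] = (−Ka₁ + √(Ka₁² + 4·Ka₁·C)) / 2 = 2.8716e-02 M. pH = -log(2.8716e-02) = 1.54.

pH = 1.54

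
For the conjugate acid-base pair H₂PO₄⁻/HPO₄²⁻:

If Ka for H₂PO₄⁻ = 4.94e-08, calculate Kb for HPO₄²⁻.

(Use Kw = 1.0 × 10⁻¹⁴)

For a conjugate pair Ka × Kb = Kw, so Kb = Kw/Ka = 1.0 × 10⁻¹⁴ / 4.94e-08 = 2.02e-07.

K_b = 2.02e-07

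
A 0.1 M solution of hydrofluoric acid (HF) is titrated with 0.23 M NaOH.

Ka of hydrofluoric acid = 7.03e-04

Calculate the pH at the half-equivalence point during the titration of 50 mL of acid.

At half-equivalence [HA] = [A⁻], so Henderson-Hasselbalch gives pH = pKa = -log(7.03e-04) = 3.15.

pH = pKa = 3.15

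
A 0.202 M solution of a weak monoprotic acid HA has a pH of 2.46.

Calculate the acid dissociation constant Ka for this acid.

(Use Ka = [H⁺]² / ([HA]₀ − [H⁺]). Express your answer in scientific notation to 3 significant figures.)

[H⁺] = 10^(−pH) = 10^(−2.46) = 3.467e-03 M. For HA ⇌ H⁺ + A⁻, Ka = [H⁺][A⁻]/[HA] = [H⁺]² / ([HA]₀ − [H⁺]) = (3.467e-03)² / (0.202 − 3.467e-03) = 6.06e-05.

K_a = 6.06e-05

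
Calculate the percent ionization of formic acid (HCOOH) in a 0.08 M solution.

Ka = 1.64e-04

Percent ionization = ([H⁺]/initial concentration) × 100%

Using Ka equilibrium: x² + Ka×x - Ka×C = 0. Solving: [H⁺] = 3.5411e-03. Percent = (3.5411e-03/0.08) × 100

Percent ionization = 4.43%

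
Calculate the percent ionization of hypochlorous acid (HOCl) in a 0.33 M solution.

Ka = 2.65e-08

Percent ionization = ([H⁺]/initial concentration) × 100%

Using Ka equilibrium: x² + Ka×x - Ka×C = 0. Solving: [H⁺] = 9.3501e-05. Percent = (9.3501e-05/0.33) × 100

Percent ionization = 0.0283%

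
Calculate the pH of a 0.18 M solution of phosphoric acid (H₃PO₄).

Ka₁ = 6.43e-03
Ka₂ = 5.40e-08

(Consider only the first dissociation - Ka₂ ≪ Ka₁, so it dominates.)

First dissociation dominates. From Ka₁ = [H⁺][HA⁻]/[H₂A], x² + Ka₁·x − Ka₁·C = 0 with C = 0.18 M and Ka₁ = 6.43e-03. Solving: [H⁺] = (−Ka₁ + √(Ka₁² + 4·Ka₁·C)) / 2 = 3.0957e-02 M. pH = -log(3.0957e-02) = 1.51.

pH = 1.51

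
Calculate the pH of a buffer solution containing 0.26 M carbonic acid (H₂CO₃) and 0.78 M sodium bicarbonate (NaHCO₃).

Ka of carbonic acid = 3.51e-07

pKa = -log(3.51e-07) = 6.45. pH = pKa + log([A⁻]/[HA]) = 6.45 + log(0.78/0.26)

pH = 6.93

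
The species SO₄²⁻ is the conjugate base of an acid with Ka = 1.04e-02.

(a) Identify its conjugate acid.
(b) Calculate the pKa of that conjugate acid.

(a) The conjugate acid is formed by adding one H⁺ to SO₄²⁻, giving HSO₄⁻. (b) pKa = -log(Ka) = -log(1.04e-02) = 1.98.

Conjugate acid: HSO₄⁻; pK_a = 1.98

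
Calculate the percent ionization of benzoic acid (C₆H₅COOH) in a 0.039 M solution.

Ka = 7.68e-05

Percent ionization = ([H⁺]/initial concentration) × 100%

Using Ka equilibrium: x² + Ka×x - Ka×C = 0. Solving: [H⁺] = 1.6927e-03. Percent = (1.6927e-03/0.039) × 100

Percent ionization = 4.34%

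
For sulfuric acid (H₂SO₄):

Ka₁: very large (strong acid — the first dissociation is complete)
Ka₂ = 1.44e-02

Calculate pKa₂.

pKa₂ = -log(Ka₂) = -log(1.44e-02) = 1.84.

pK_{a2} = 1.84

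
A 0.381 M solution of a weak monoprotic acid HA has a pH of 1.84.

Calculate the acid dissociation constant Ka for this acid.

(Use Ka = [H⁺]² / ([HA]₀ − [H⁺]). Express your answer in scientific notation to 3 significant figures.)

[H⁺] = 10^(−pH) = 10^(−1.84) = 1.445e-02 M. For HA ⇌ H⁺ + A⁻, Ka = [H⁺][A⁻]/[HA] = [H⁺]² / ([HA]₀ − [H⁺]) = (1.445e-02)² / (0.381 − 1.445e-02) = 5.70e-04.

K_a = 5.70e-04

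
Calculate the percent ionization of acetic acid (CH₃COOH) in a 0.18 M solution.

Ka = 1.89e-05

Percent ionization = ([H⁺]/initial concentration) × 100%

Using Ka equilibrium: x² + Ka×x - Ka×C = 0. Solving: [H⁺] = 1.8350e-03. Percent = (1.8350e-03/0.18) × 100

Percent ionization = 1.02%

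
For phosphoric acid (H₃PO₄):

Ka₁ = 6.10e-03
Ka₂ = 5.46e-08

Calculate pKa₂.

pKa₂ = -log(Ka₂) = -log(5.46e-08) = 7.26.

pK_{a2} = 7.26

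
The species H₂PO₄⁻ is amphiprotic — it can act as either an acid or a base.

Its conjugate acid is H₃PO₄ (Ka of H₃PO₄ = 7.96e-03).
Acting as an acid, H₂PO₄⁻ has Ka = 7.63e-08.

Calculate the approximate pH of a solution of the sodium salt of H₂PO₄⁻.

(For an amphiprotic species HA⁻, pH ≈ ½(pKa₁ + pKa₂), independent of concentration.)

pKa₁ = -log(7.96e-03) = 2.10; pKa₂ = -log(7.63e-08) = 7.12. For an amphiprotic species, pH ≈ ½(pKa₁ + pKa₂) = ½(2.10 + 7.12) = 4.61.

pH = 4.61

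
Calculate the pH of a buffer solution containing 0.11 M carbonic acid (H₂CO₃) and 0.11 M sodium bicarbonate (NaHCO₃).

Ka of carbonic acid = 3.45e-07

pKa = -log(3.45e-07) = 6.46. pH = pKa + log([A⁻]/[HA]) = 6.46 + log(0.11/0.11)

pH = 6.46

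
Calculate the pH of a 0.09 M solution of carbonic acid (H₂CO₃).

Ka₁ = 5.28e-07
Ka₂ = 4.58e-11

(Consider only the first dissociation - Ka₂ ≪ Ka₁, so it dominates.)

First dissociation dominates. From Ka₁ = [H⁺][HA⁻]/[H₂A], x² + Ka₁·x − Ka₁·C = 0 with C = 0.09 M and Ka₁ = 5.28e-07. Solving: [H⁺] = (−Ka₁ + √(Ka₁² + 4·Ka₁·C)) / 2 = 2.1773e-04 M. pH = -log(2.1773e-04) = 3.66.

pH = 3.66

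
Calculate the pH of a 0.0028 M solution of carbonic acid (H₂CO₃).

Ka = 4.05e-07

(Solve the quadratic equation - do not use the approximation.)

x² + Ka×x - Ka×C = 0. Using quadratic formula: [H⁺] = 3.3473e-05

pH = 4.48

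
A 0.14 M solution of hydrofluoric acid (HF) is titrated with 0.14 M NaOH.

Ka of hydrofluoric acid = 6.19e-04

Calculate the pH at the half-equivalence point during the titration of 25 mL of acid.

At half-equivalence [HA] = [A⁻], so Henderson-Hasselbalch gives pH = pKa = -log(6.19e-04) = 3.21.

pH = pKa = 3.21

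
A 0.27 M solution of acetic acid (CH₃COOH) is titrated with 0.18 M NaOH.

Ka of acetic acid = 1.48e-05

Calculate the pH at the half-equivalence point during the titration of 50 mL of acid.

At half-equivalence [HA] = [A⁻], so Henderson-Hasselbalch gives pH = pKa = -log(1.48e-05) = 4.83.

pH = pKa = 4.83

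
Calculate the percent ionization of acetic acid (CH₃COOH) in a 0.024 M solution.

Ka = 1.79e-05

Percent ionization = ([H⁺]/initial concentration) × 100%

Using Ka equilibrium: x² + Ka×x - Ka×C = 0. Solving: [H⁺] = 6.4655e-04. Percent = (6.4655e-04/0.024) × 100

Percent ionization = 2.69%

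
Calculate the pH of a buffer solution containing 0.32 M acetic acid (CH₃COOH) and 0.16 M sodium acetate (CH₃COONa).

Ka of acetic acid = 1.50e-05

pKa = -log(1.50e-05) = 4.82. pH = pKa + log([A⁻]/[HA]) = 4.82 + log(0.16/0.32)

pH = 4.52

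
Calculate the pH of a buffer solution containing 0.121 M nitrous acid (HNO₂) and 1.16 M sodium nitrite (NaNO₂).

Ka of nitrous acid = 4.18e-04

pKa = -log(4.18e-04) = 3.38. pH = pKa + log([A⁻]/[HA]) = 3.38 + log(1.16/0.121)

pH = 4.36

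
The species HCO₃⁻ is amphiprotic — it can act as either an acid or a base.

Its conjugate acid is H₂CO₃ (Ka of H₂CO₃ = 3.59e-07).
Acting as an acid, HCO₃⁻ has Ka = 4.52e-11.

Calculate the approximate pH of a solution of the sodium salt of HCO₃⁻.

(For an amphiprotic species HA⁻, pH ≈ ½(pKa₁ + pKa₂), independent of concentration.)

pKa₁ = -log(3.59e-07) = 6.44; pKa₂ = -log(4.52e-11) = 10.34. For an amphiprotic species, pH ≈ ½(pKa₁ + pKa₂) = ½(6.44 + 10.34) = 8.39.

pH = 8.39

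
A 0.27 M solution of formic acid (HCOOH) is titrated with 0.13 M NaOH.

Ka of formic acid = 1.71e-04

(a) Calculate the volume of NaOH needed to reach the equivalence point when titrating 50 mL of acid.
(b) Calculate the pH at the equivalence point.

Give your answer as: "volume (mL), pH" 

moles acid = 0.27 × 50/1000 = 0.0135 mol; V_base = moles/0.13 × 1000 = 103.8 mL. At equivalence only the conjugate base is present: [A⁻] = 0.0135/0.154 = 8.7750e-02 M. Kb = Kw/Ka = 5.85e-11; [OH⁻] = √(Kb × [A⁻]) = 2.2653e-06; pOH = 5.64; pH = 14 - pOH = 8.36.

V = 103.8 mL, pH = 8.36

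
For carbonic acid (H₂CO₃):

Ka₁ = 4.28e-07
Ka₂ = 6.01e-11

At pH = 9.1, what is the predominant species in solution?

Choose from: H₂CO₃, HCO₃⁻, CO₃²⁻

pKa₁ = 6.37, pKa₂ = 10.22. For a polyprotic acid the predominant species crosses at each pKa: below pKa_n the protonated form dominates, above it the deprotonated form does. At pH = 9.1, the predominant species is HCO₃⁻.

HCO₃⁻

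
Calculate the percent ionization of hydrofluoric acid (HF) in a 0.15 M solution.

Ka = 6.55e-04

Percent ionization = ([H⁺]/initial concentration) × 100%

Using Ka equilibrium: x² + Ka×x - Ka×C = 0. Solving: [H⁺] = 9.5900e-03. Percent = (9.5900e-03/0.15) × 100

Percent ionization = 6.39%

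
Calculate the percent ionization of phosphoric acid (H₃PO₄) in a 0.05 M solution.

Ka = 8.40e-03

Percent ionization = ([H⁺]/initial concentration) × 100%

Using Ka equilibrium: x² + Ka×x - Ka×C = 0. Solving: [H⁺] = 1.6720e-02. Percent = (1.6720e-02/0.05) × 100

Percent ionization = 33.4%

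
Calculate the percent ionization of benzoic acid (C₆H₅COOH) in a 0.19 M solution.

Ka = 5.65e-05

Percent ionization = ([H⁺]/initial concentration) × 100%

Using Ka equilibrium: x² + Ka×x - Ka×C = 0. Solving: [H⁺] = 3.2483e-03. Percent = (3.2483e-03/0.19) × 100

Percent ionization = 1.71%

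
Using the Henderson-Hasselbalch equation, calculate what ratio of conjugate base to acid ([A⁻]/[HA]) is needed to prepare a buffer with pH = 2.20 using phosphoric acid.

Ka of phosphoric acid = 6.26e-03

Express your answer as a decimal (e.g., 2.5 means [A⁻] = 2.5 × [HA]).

pKa = -log(6.26e-03) = 2.2034. pH = pKa + log([A⁻]/[HA]), so log([A⁻]/[HA]) = pH − pKa = 2.20 − 2.2034 = -0.0034. [A⁻]/[HA] = 10^(-0.0034) = 0.992

[A⁻]/[HA] = 0.992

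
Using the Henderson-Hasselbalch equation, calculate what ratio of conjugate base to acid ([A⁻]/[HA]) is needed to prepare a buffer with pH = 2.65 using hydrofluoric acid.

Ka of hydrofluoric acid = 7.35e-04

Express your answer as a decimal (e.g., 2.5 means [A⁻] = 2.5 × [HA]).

pKa = -log(7.35e-04) = 3.1337. pH = pKa + log([A⁻]/[HA]), so log([A⁻]/[HA]) = pH − pKa = 2.65 − 3.1337 = -0.4837. [A⁻]/[HA] = 10^(-0.4837) = 0.328

[A⁻]/[HA] = 0.328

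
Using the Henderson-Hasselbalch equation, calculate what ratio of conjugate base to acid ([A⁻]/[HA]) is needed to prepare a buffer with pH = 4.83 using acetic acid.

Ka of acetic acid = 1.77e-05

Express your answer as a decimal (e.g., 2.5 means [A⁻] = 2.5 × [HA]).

pKa = -log(1.77e-05) = 4.7520. pH = pKa + log([A⁻]/[HA]), so log([A⁻]/[HA]) = pH − pKa = 4.83 − 4.7520 = 0.0780. [A⁻]/[HA] = 10^(0.0780) = 1.20

[A⁻]/[HA] = 1.20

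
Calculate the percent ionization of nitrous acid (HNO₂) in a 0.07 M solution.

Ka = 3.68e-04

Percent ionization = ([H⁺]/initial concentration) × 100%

Using Ka equilibrium: x² + Ka×x - Ka×C = 0. Solving: [H⁺] = 4.8948e-03. Percent = (4.8948e-03/0.07) × 100

Percent ionization = 6.99%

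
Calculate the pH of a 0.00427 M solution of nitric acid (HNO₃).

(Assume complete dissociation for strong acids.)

[H⁺] = 0.00427 M for strong acid. pH = -log[H⁺] = -log(0.00427)

pH = 2.37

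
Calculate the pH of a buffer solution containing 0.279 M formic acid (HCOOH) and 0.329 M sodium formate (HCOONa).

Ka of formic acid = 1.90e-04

pKa = -log(1.90e-04) = 3.72. pH = pKa + log([A⁻]/[HA]) = 3.72 + log(0.329/0.279)

pH = 3.79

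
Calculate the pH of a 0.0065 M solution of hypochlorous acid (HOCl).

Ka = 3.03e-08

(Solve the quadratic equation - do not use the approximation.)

x² + Ka×x - Ka×C = 0. Using quadratic formula: [H⁺] = 1.4019e-05

pH = 4.85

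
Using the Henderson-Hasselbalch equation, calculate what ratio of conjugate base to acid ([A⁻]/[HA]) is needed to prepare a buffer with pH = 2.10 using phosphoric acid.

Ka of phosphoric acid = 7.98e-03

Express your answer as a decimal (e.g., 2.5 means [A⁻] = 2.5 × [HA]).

pKa = -log(7.98e-03) = 2.0980. pH = pKa + log([A⁻]/[HA]), so log([A⁻]/[HA]) = pH − pKa = 2.10 − 2.0980 = 0.0020. [A⁻]/[HA] = 10^(0.0020) = 1.00

[A⁻]/[HA] = 1.00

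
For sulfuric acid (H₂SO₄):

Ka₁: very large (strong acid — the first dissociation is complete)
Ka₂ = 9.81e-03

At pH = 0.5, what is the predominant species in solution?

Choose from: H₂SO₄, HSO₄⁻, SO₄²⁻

The first dissociation is complete, so H₂SO₄ itself is never the predominant species in water; pKa₂ = -log(9.81e-03) = 2.01. For a polyprotic acid the predominant species crosses at each pKa: below pKa_n the protonated form dominates, above it the deprotonated form does. At pH = 0.5, the predominant species is HSO₄⁻.

HSO₄⁻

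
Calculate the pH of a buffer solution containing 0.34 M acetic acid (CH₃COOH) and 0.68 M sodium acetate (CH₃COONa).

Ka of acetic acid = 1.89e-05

pKa = -log(1.89e-05) = 4.72. pH = pKa + log([A⁻]/[HA]) = 4.72 + log(0.68/0.34)

pH = 5.02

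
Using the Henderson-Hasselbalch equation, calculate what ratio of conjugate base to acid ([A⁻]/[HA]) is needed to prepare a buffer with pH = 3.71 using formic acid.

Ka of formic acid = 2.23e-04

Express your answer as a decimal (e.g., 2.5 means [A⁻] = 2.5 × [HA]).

pKa = -log(2.23e-04) = 3.6517. pH = pKa + log([A⁻]/[HA]), so log([A⁻]/[HA]) = pH − pKa = 3.71 − 3.6517 = 0.0583. [A⁻]/[HA] = 10^(0.0583) = 1.14

[A⁻]/[HA] = 1.14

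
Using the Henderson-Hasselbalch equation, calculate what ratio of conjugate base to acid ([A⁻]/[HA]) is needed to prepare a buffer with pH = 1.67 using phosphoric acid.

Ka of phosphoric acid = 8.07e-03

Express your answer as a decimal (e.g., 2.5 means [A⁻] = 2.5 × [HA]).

pKa = -log(8.07e-03) = 2.0931. pH = pKa + log([A⁻]/[HA]), so log([A⁻]/[HA]) = pH − pKa = 1.67 − 2.0931 = -0.4231. [A⁻]/[HA] = 10^(-0.4231) = 0.377

[A⁻]/[HA] = 0.377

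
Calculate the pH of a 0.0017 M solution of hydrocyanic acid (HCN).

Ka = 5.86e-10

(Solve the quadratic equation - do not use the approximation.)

x² + Ka×x - Ka×C = 0. Using quadratic formula: [H⁺] = 9.9781e-07

pH = 6.00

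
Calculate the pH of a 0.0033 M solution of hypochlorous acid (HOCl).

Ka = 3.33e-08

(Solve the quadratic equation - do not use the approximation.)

x² + Ka×x - Ka×C = 0. Using quadratic formula: [H⁺] = 1.0466e-05

pH = 4.98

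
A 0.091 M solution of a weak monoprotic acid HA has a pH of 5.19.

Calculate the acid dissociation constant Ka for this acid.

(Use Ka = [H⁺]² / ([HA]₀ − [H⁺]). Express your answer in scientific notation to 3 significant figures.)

[H⁺] = 10^(−pH) = 10^(−5.19) = 6.457e-06 M. For HA ⇌ H⁺ + A⁻, Ka = [H⁺][A⁻]/[HA] = [H⁺]² / ([HA]₀ − [H⁺]) = (6.457e-06)² / (0.091 − 6.457e-06) = 4.58e-10.

K_a = 4.58e-10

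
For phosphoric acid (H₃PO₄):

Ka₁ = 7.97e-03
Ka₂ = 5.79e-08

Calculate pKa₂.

pKa₂ = -log(Ka₂) = -log(5.79e-08) = 7.24.

pK_{a2} = 7.24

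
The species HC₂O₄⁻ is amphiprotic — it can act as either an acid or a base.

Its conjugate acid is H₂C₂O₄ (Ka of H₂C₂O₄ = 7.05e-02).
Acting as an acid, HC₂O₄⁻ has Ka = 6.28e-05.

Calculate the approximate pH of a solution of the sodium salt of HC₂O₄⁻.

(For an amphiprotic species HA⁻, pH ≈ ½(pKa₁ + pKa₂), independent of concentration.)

pKa₁ = -log(7.05e-02) = 1.15; pKa₂ = -log(6.28e-05) = 4.20. For an amphiprotic species, pH ≈ ½(pKa₁ + pKa₂) = ½(1.15 + 4.20) = 2.68.

pH = 2.68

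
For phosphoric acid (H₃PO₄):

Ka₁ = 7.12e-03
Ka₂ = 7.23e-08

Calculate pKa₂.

pKa₂ = -log(Ka₂) = -log(7.23e-08) = 7.14.

pK_{a2} = 7.14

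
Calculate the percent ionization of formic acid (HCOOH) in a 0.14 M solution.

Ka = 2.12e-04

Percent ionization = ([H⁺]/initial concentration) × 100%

Using Ka equilibrium: x² + Ka×x - Ka×C = 0. Solving: [H⁺] = 5.3430e-03. Percent = (5.3430e-03/0.14) × 100

Percent ionization = 3.82%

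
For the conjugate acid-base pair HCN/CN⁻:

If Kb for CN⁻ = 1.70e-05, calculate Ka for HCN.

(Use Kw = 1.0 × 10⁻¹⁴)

For a conjugate pair Ka × Kb = Kw, so Ka = Kw/Kb = 1.0 × 10⁻¹⁴ / 1.70e-05 = 5.88e-10.

K_a = 5.88e-10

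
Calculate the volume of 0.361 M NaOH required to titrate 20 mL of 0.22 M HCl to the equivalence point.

At equivalence: moles acid = moles base. moles HCl = 0.22 × 20/1000 = 0.0044 mol. V_base = moles / 0.361 × 1000 = 12.2 mL.

V_{base} = 12.2 mL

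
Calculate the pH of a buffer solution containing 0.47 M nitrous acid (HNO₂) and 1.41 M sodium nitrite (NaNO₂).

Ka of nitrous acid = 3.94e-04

pKa = -log(3.94e-04) = 3.40. pH = pKa + log([A⁻]/[HA]) = 3.40 + log(1.41/0.47)

pH = 3.88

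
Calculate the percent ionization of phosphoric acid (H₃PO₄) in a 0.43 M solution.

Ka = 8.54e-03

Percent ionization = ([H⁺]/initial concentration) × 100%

Using Ka equilibrium: x² + Ka×x - Ka×C = 0. Solving: [H⁺] = 5.6479e-02. Percent = (5.6479e-02/0.43) × 100

Percent ionization = 13.1%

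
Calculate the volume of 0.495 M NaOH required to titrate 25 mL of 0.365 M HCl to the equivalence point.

At equivalence: moles acid = moles base. moles HCl = 0.365 × 25/1000 = 0.009125 mol. V_base = moles / 0.495 × 1000 = 18.4 mL.

V_{base} = 18.4 mL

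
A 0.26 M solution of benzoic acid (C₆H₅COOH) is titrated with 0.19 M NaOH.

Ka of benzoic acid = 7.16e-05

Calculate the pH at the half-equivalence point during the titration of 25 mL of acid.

At half-equivalence [HA] = [A⁻], so Henderson-Hasselbalch gives pH = pKa = -log(7.16e-05) = 4.15.

pH = pKa = 4.15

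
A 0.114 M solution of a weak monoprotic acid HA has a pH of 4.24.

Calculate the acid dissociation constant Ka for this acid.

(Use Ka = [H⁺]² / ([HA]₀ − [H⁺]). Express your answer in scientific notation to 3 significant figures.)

[H⁺] = 10^(−pH) = 10^(−4.24) = 5.754e-05 M. For HA ⇌ H⁺ + A⁻, Ka = [H⁺][A⁻]/[HA] = [H⁺]² / ([HA]₀ − [H⁺]) = (5.754e-05)² / (0.114 − 5.754e-05) = 2.91e-08.

K_a = 2.91e-08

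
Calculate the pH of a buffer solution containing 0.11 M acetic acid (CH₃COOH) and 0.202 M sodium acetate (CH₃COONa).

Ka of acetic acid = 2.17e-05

pKa = -log(2.17e-05) = 4.66. pH = pKa + log([A⁻]/[HA]) = 4.66 + log(0.202/0.11)

pH = 4.93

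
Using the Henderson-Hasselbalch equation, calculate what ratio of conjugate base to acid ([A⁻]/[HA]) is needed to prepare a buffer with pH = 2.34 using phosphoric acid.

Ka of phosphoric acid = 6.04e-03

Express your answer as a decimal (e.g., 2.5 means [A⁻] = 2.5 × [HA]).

pKa = -log(6.04e-03) = 2.2190. pH = pKa + log([A⁻]/[HA]), so log([A⁻]/[HA]) = pH − pKa = 2.34 − 2.2190 = 0.1210. [A⁻]/[HA] = 10^(0.1210) = 1.32

[A⁻]/[HA] = 1.32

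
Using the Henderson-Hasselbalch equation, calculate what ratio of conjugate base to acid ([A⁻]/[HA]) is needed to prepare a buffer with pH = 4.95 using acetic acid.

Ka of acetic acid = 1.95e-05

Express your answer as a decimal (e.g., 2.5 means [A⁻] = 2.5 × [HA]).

pKa = -log(1.95e-05) = 4.7100. pH = pKa + log([A⁻]/[HA]), so log([A⁻]/[HA]) = pH − pKa = 4.95 − 4.7100 = 0.2400. [A⁻]/[HA] = 10^(0.2400) = 1.74

[A⁻]/[HA] = 1.74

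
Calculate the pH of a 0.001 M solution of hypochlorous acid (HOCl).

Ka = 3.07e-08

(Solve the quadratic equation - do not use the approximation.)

x² + Ka×x - Ka×C = 0. Using quadratic formula: [H⁺] = 5.5254e-06

pH = 5.26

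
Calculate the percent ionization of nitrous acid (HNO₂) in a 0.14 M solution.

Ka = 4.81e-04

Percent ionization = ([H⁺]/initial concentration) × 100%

Using Ka equilibrium: x² + Ka×x - Ka×C = 0. Solving: [H⁺] = 7.9691e-03. Percent = (7.9691e-03/0.14) × 100

Percent ionization = 5.69%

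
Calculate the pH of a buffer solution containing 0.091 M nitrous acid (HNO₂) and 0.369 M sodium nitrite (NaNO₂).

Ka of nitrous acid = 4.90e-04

pKa = -log(4.90e-04) = 3.31. pH = pKa + log([A⁻]/[HA]) = 3.31 + log(0.369/0.091)

pH = 3.92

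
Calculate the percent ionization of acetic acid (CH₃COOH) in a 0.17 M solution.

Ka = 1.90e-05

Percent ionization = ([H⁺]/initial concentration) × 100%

Using Ka equilibrium: x² + Ka×x - Ka×C = 0. Solving: [H⁺] = 1.7877e-03. Percent = (1.7877e-03/0.17) × 100

Percent ionization = 1.05%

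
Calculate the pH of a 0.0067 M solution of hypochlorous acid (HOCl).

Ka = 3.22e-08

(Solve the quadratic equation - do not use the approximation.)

x² + Ka×x - Ka×C = 0. Using quadratic formula: [H⁺] = 1.4672e-05

pH = 4.83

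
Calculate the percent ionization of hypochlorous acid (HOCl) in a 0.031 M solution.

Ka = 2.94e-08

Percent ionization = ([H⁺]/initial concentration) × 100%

Using Ka equilibrium: x² + Ka×x - Ka×C = 0. Solving: [H⁺] = 3.0175e-05. Percent = (3.0175e-05/0.031) × 100

Percent ionization = 0.0973%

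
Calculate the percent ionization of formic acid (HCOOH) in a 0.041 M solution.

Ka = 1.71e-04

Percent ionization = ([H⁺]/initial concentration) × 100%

Using Ka equilibrium: x² + Ka×x - Ka×C = 0. Solving: [H⁺] = 2.5637e-03. Percent = (2.5637e-03/0.041) × 100

Percent ionization = 6.25%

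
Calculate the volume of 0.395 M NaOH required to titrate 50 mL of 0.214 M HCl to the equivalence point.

At equivalence: moles acid = moles base. moles HCl = 0.214 × 50/1000 = 0.0107 mol. V_base = moles / 0.395 × 1000 = 27.1 mL.

V_{base} = 27.1 mL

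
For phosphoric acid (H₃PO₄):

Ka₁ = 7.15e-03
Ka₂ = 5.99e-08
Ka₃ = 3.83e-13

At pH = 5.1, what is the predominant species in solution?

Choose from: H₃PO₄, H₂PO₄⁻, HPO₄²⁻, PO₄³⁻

pKa₁ = 2.15, pKa₂ = 7.22, pKa₃ = 12.42. For a polyprotic acid the predominant species crosses at each pKa: below pKa_n the protonated form dominates, above it the deprotonated form does. At pH = 5.1, the predominant species is H₂PO₄⁻.

H₂PO₄⁻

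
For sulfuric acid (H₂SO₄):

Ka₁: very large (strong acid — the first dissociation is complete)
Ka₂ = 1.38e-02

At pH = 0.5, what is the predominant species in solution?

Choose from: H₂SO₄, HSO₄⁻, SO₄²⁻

The first dissociation is complete, so H₂SO₄ itself is never the predominant species in water; pKa₂ = -log(1.38e-02) = 1.86. For a polyprotic acid the predominant species crosses at each pKa: below pKa_n the protonated form dominates, above it the deprotonated form does. At pH = 0.5, the predominant species is HSO₄⁻.

HSO₄⁻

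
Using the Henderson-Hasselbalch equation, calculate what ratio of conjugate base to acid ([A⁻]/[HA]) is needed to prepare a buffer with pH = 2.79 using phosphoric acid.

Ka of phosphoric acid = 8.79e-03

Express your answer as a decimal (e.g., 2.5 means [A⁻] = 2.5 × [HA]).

pKa = -log(8.79e-03) = 2.0560. pH = pKa + log([A⁻]/[HA]), so log([A⁻]/[HA]) = pH − pKa = 2.79 − 2.0560 = 0.7340. [A⁻]/[HA] = 10^(0.7340) = 5.42

[A⁻]/[HA] = 5.42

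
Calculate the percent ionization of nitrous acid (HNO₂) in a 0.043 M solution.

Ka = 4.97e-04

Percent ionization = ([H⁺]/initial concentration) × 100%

Using Ka equilibrium: x² + Ka×x - Ka×C = 0. Solving: [H⁺] = 4.3811e-03. Percent = (4.3811e-03/0.043) × 100

Percent ionization = 10.2%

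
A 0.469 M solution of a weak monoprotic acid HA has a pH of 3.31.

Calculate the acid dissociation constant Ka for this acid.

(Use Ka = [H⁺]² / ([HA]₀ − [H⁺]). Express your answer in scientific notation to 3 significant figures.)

[H⁺] = 10^(−pH) = 10^(−3.31) = 4.898e-04 M. For HA ⇌ H⁺ + A⁻, Ka = [H⁺][A⁻]/[HA] = [H⁺]² / ([HA]₀ − [H⁺]) = (4.898e-04)² / (0.469 − 4.898e-04) = 5.12e-07.

K_a = 5.12e-07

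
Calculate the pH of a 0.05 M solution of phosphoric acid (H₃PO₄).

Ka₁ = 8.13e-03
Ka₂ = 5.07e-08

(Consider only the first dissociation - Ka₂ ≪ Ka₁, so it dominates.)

First dissociation dominates. From Ka₁ = [H⁺][HA⁻]/[H₂A], x² + Ka₁·x − Ka₁·C = 0 with C = 0.05 M and Ka₁ = 8.13e-03. Solving: [H⁺] = (−Ka₁ + √(Ka₁² + 4·Ka₁·C)) / 2 = 1.6503e-02 M. pH = -log(1.6503e-02) = 1.78.

pH = 1.78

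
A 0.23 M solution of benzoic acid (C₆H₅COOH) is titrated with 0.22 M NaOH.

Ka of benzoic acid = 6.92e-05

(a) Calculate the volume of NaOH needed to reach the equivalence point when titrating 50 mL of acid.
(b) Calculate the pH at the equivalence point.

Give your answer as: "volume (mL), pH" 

moles acid = 0.23 × 50/1000 = 0.0115 mol; V_base = moles/0.22 × 1000 = 52.3 mL. At equivalence only the conjugate base is present: [A⁻] = 0.0115/0.102 = 1.1244e-01 M. Kb = Kw/Ka = 1.45e-10; [OH⁻] = √(Kb × [A⁻]) = 4.0310e-06; pOH = 5.39; pH = 14 - pOH = 8.61.

V = 52.3 mL, pH = 8.61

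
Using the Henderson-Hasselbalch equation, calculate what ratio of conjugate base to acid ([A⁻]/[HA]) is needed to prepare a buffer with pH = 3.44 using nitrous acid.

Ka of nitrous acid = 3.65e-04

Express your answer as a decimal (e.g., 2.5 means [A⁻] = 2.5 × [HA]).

pKa = -log(3.65e-04) = 3.4377. pH = pKa + log([A⁻]/[HA]), so log([A⁻]/[HA]) = pH − pKa = 3.44 − 3.4377 = 0.0023. [A⁻]/[HA] = 10^(0.0023) = 1.01

[A⁻]/[HA] = 1.01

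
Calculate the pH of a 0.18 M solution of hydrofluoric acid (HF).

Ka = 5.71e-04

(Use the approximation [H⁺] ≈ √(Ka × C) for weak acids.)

[H⁺] = √(Ka × C) = √(5.71e-04 × 0.18) = 1.0138e-02. pH = -log(1.0138e-02)

pH = 1.99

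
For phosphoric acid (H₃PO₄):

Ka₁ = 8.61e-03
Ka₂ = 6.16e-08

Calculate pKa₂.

pKa₂ = -log(Ka₂) = -log(6.16e-08) = 7.21.

pK_{a2} = 7.21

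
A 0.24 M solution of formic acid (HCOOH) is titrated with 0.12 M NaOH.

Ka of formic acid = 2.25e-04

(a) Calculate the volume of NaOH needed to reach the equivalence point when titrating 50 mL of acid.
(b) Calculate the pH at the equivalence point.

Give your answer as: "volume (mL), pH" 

moles acid = 0.24 × 50/1000 = 0.012 mol; V_base = moles/0.12 × 1000 = 100.0 mL. At equivalence only the conjugate base is present: [A⁻] = 0.012/0.150 = 8.0000e-02 M. Kb = Kw/Ka = 4.44e-11; [OH⁻] = √(Kb × [A⁻]) = 1.8856e-06; pOH = 5.72; pH = 14 - pOH = 8.28.

V = 100.0 mL, pH = 8.28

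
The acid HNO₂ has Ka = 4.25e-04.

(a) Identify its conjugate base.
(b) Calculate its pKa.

(a) The conjugate base is formed by removing one H⁺ from HNO₂, giving NO₂⁻. (b) pKa = -log(Ka) = -log(4.25e-04) = 3.37.

Conjugate base: NO₂⁻; pK_a = 3.37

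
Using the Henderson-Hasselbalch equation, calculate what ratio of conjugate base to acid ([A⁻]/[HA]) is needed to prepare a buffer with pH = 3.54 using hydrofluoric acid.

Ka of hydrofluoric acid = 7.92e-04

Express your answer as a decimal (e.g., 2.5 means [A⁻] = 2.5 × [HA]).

pKa = -log(7.92e-04) = 3.1013. pH = pKa + log([A⁻]/[HA]), so log([A⁻]/[HA]) = pH − pKa = 3.54 − 3.1013 = 0.4387. [A⁻]/[HA] = 10^(0.4387) = 2.75

[A⁻]/[HA] = 2.75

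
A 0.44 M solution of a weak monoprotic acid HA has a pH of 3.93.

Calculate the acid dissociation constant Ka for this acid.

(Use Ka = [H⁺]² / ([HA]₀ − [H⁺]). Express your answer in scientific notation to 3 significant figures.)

[H⁺] = 10^(−pH) = 10^(−3.93) = 1.175e-04 M. For HA ⇌ H⁺ + A⁻, Ka = [H⁺][A⁻]/[HA] = [H⁺]² / ([HA]₀ − [H⁺]) = (1.175e-04)² / (0.44 − 1.175e-04) = 3.14e-08.

K_a = 3.14e-08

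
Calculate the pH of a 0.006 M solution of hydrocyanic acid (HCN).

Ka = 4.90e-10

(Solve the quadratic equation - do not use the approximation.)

x² + Ka×x - Ka×C = 0. Using quadratic formula: [H⁺] = 1.7144e-06

pH = 5.77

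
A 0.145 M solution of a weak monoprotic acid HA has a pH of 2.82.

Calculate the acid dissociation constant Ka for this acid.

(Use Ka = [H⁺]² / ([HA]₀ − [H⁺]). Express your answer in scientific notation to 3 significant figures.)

[H⁺] = 10^(−pH) = 10^(−2.82) = 1.514e-03 M. For HA ⇌ H⁺ + A⁻, Ka = [H⁺][A⁻]/[HA] = [H⁺]² / ([HA]₀ − [H⁺]) = (1.514e-03)² / (0.145 − 1.514e-03) = 1.60e-05.

K_a = 1.60e-05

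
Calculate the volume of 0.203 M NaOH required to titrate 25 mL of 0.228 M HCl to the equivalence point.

At equivalence: moles acid = moles base. moles HCl = 0.228 × 25/1000 = 0.0057 mol. V_base = moles / 0.203 × 1000 = 28.1 mL.

V_{base} = 28.1 mL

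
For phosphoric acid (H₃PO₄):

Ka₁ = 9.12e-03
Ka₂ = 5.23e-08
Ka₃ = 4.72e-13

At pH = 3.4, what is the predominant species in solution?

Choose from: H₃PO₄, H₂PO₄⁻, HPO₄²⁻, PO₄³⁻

pKa₁ = 2.04, pKa₂ = 7.28, pKa₃ = 12.33. For a polyprotic acid the predominant species crosses at each pKa: below pKa_n the protonated form dominates, above it the deprotonated form does. At pH = 3.4, the predominant species is H₂PO₄⁻.

H₂PO₄⁻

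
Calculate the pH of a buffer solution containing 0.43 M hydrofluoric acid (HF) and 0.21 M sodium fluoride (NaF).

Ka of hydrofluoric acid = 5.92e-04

pKa = -log(5.92e-04) = 3.23. pH = pKa + log([A⁻]/[HA]) = 3.23 + log(0.21/0.43)

pH = 2.92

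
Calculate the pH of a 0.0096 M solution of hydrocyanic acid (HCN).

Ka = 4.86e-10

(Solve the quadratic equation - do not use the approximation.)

x² + Ka×x - Ka×C = 0. Using quadratic formula: [H⁺] = 2.1598e-06

pH = 5.67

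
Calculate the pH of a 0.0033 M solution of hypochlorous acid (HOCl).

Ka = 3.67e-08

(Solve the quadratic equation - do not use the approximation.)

x² + Ka×x - Ka×C = 0. Using quadratic formula: [H⁺] = 1.0987e-05

pH = 4.96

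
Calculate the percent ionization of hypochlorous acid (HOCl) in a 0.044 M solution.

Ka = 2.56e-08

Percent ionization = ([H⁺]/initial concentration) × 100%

Using Ka equilibrium: x² + Ka×x - Ka×C = 0. Solving: [H⁺] = 3.3549e-05. Percent = (3.3549e-05/0.044) × 100

Percent ionization = 0.0762%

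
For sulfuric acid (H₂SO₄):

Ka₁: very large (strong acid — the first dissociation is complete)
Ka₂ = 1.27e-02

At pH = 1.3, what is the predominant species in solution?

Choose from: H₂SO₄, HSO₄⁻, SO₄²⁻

The first dissociation is complete, so H₂SO₄ itself is never the predominant species in water; pKa₂ = -log(1.27e-02) = 1.90. For a polyprotic acid the predominant species crosses at each pKa: below pKa_n the protonated form dominates, above it the deprotonated form does. At pH = 1.3, the predominant species is HSO₄⁻.

HSO₄⁻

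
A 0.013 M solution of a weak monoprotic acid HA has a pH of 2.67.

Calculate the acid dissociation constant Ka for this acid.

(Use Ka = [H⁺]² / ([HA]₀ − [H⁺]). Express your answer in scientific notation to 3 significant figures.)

[H⁺] = 10^(−pH) = 10^(−2.67) = 2.138e-03 M. For HA ⇌ H⁺ + A⁻, Ka = [H⁺][A⁻]/[HA] = [H⁺]² / ([HA]₀ − [H⁺]) = (2.138e-03)² / (0.013 − 2.138e-03) = 4.21e-04.

K_a = 4.21e-04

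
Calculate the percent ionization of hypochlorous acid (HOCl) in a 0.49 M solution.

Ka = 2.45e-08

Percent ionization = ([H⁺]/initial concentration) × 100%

Using Ka equilibrium: x² + Ka×x - Ka×C = 0. Solving: [H⁺] = 1.0956e-04. Percent = (1.0956e-04/0.49) × 100

Percent ionization = 0.0224%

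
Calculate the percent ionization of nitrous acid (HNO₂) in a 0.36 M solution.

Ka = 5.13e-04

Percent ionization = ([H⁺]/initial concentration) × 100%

Using Ka equilibrium: x² + Ka×x - Ka×C = 0. Solving: [H⁺] = 1.3336e-02. Percent = (1.3336e-02/0.36) × 100

Percent ionization = 3.7%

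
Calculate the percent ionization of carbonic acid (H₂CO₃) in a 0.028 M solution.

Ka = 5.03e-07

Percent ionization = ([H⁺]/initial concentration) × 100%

Using Ka equilibrium: x² + Ka×x - Ka×C = 0. Solving: [H⁺] = 1.1842e-04. Percent = (1.1842e-04/0.028) × 100

Percent ionization = 0.423%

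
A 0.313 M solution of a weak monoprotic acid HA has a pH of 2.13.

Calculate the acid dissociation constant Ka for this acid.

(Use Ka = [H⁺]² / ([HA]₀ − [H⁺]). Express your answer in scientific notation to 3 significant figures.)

[H⁺] = 10^(−pH) = 10^(−2.13) = 7.413e-03 M. For HA ⇌ H⁺ + A⁻, Ka = [H⁺][A⁻]/[HA] = [H⁺]² / ([HA]₀ − [H⁺]) = (7.413e-03)² / (0.313 − 7.413e-03) = 1.80e-04.

K_a = 1.80e-04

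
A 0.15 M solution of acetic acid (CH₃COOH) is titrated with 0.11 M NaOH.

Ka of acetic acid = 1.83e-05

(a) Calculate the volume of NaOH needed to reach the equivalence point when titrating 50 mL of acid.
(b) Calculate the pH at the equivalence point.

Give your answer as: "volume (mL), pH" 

moles acid = 0.15 × 50/1000 = 0.0075 mol; V_base = moles/0.11 × 1000 = 68.2 mL. At equivalence only the conjugate base is present: [A⁻] = 0.0075/0.118 = 6.3462e-02 M. Kb = Kw/Ka = 5.46e-10; [OH⁻] = √(Kb × [A⁻]) = 5.8888e-06; pOH = 5.23; pH = 14 - pOH = 8.77.

V = 68.2 mL, pH = 8.77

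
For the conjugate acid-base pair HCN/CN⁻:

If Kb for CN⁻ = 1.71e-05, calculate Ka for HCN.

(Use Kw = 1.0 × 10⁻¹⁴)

For a conjugate pair Ka × Kb = Kw, so Ka = Kw/Kb = 1.0 × 10⁻¹⁴ / 1.71e-05 = 5.85e-10.

K_a = 5.85e-10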